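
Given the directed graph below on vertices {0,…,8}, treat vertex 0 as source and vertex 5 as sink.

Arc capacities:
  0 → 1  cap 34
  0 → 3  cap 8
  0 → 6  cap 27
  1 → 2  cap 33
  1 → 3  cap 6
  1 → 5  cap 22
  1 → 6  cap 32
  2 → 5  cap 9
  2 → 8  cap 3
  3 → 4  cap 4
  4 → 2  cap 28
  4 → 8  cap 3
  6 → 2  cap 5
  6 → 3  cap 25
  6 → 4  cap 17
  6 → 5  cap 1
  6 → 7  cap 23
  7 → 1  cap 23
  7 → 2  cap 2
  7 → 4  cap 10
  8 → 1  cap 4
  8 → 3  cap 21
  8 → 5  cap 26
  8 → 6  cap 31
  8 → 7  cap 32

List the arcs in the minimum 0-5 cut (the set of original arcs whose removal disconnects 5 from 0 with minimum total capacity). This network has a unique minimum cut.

augment #1: 0→1→5 push 22
augment #2: 0→6→5 push 1
augment #3: 0→1→2→5 push 9
augment #4: 0→1→2→8→5 push 3
augment #5: 0→3→4→8→5 push 3
max flow = 38; residual-reachable set from 0 gives S-side
cut edges (S→T): {(1,5), (2,5), (2,8), (4,8), (6,5)} total cap 38

Min-cut arcs: {(1,5), (2,5), (2,8), (4,8), (6,5)} (total capacity 38)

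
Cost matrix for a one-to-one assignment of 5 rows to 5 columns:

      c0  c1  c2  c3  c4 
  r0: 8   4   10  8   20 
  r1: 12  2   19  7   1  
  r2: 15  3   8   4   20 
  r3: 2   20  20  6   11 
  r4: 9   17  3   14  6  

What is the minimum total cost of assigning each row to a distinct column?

Minimum assignment cost: 14

optimal assignment: row0→col1 (cost 4), row1→col4 (cost 1), row2→col3 (cost 4), row3→col0 (cost 2), row4→col2 (cost 3)
total = 4 + 1 + 4 + 2 + 3 = 14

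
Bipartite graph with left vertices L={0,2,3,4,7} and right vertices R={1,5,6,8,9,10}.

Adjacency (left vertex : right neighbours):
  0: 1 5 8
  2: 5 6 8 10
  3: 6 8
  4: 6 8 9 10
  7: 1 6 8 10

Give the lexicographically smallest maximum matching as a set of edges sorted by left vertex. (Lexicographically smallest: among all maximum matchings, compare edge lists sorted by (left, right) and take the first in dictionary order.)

|M| = 5 (so the lex-smallest maximum matching has 5 edges)
process left vertices in ascending order; for each, take the smallest-labelled available neighbour that still permits 5 edges overall, or leave it unmatched if none does
lex-smallest matching: {0-1, 2-5, 3-6, 4-8, 7-10}

Lex-smallest maximum matching: {(0,1), (2,5), (3,6), (4,8), (7,10)}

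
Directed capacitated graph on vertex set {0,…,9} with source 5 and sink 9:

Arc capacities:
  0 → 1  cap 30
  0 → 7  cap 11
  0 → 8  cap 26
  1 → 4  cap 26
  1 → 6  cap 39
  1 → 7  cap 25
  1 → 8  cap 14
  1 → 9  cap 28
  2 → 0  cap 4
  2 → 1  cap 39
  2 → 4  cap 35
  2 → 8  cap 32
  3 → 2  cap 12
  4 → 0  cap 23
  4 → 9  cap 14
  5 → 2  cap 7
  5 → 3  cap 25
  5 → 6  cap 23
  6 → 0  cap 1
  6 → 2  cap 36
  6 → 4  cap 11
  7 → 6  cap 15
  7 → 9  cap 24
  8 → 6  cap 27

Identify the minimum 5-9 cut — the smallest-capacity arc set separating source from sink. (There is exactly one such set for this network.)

augment #1: 5→2→1→9 push 7
augment #2: 5→6→4→9 push 11
augment #3: 5→3→2→1→9 push 12
augment #4: 5→6→0→1→9 push 1
augment #5: 5→6→2→1→9 push 8
augment #6: 5→6→2→4→9 push 3
max flow = 42; residual-reachable set from 5 gives S-side
cut edges (S→T): {(3,2), (5,2), (5,6)} total cap 42

Min-cut arcs: {(3,2), (5,2), (5,6)} (total capacity 42)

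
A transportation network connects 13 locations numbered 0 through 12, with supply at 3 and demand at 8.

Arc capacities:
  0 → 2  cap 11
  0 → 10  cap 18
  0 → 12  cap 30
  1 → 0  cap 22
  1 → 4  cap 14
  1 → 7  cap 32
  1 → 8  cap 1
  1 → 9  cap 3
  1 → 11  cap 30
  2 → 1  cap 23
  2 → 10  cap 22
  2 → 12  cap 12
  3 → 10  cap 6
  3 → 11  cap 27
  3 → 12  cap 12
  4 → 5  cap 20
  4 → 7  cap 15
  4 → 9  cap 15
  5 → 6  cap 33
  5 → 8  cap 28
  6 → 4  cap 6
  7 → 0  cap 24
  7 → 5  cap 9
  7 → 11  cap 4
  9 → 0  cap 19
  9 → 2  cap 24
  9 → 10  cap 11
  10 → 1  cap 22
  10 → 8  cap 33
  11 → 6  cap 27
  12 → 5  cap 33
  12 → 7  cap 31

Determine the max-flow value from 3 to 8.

Maximum flow value: 24

augment #1: 3→10→8 bottleneck 6, total now 6
augment #2: 3→12→5→8 bottleneck 12, total now 18
augment #3: 3→11→6→4→5→8 bottleneck 6, total now 24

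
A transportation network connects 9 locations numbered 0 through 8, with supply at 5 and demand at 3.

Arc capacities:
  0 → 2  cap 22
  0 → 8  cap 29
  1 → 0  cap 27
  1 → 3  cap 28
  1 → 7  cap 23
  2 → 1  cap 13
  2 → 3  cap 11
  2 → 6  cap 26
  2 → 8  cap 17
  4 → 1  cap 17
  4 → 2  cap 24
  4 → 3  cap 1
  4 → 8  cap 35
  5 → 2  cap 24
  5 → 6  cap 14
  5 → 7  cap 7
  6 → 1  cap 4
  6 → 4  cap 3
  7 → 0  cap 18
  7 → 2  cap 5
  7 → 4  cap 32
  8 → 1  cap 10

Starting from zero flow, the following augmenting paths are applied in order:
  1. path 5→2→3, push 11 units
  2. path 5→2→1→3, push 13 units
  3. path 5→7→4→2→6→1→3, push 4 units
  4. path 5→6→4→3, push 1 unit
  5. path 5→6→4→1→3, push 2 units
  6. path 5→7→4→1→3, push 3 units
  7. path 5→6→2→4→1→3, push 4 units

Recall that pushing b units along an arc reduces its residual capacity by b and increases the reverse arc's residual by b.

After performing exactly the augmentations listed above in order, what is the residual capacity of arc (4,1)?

after path 1 (5→2→3, push 11): res(4,1)=17
after path 2 (5→2→1→3, push 13): res(4,1)=17
after path 3 (5→7→4→2→6→1→3, push 4): res(4,1)=17
after path 4 (5→6→4→3, push 1): res(4,1)=17
after path 5 (5→6→4→1→3, push 2): res(4,1)=15
after path 6 (5→7→4→1→3, push 3): res(4,1)=12
after path 7 (5→6→2→4→1→3, push 4): res(4,1)=8

Residual capacity of (4,1): 8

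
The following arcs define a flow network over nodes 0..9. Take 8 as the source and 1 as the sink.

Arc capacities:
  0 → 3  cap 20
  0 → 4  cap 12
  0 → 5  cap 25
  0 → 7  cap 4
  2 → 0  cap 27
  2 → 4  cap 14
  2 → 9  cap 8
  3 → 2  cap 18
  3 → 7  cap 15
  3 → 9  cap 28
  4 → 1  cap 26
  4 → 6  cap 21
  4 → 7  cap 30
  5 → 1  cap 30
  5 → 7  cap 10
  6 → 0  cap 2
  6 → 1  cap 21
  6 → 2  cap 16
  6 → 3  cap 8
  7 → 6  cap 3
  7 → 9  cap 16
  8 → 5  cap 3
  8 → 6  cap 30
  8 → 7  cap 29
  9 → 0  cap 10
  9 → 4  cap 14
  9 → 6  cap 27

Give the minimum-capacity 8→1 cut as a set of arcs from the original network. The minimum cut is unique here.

Min-cut arcs: {(7,6), (7,9), (8,5), (8,6)} (total capacity 52)

augment #1: 8→5→1 push 3
augment #2: 8→6→1 push 21
augment #3: 8→6→0→4→1 push 2
augment #4: 8→6→2→4→1 push 7
augment #5: 8→7→9→4→1 push 14
augment #6: 8→7→6→2→4→1 push 3
augment #7: 8→7→9→0→5→1 push 2
max flow = 52; residual-reachable set from 8 gives S-side
cut edges (S→T): {(7,6), (7,9), (8,5), (8,6)} total cap 52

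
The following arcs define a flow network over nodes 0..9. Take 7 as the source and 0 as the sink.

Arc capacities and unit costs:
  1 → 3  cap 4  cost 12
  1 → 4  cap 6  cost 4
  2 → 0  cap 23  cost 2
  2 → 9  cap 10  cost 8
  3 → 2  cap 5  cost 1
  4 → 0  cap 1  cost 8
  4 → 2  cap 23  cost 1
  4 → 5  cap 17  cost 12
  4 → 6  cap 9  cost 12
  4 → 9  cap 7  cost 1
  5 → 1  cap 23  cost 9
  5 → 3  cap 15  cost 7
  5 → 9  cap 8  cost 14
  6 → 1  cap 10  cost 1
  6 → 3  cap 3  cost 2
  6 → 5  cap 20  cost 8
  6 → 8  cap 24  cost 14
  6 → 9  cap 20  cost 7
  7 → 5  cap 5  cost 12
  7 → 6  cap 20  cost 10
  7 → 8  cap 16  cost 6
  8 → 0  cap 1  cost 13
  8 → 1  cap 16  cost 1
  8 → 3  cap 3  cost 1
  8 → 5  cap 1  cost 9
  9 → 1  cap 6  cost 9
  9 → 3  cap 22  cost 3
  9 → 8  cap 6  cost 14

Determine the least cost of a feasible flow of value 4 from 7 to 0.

Minimum cost for 4 units: 44

shortest-cost path #1: 7→8→3→2→0 push 3 @ unit cost 10 (adds 30)
shortest-cost path #2: 7→8→1→4→2→0 push 1 @ unit cost 14 (adds 14)
total cost = 44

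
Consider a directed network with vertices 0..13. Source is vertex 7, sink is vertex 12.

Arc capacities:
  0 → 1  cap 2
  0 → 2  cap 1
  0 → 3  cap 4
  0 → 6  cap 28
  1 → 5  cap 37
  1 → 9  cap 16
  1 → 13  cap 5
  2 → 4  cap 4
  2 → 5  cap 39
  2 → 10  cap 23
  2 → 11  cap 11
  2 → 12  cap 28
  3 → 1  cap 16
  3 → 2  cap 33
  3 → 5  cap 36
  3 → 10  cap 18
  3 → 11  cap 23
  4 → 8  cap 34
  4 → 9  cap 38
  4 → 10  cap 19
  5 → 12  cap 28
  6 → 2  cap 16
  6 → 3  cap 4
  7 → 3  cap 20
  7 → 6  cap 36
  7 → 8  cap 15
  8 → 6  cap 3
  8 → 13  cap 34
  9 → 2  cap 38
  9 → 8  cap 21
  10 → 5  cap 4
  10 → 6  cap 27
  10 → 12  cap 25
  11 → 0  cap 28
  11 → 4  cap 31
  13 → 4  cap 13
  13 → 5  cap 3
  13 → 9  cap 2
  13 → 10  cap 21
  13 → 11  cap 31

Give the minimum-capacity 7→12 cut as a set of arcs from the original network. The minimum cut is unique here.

Min-cut arcs: {(6,2), (6,3), (7,3), (7,8)} (total capacity 55)

augment #1: 7→3→2→12 push 20
augment #2: 7→6→2→12 push 8
augment #3: 7→6→2→5→12 push 8
augment #4: 7→6→3→5→12 push 4
augment #5: 7→8→13→5→12 push 3
augment #6: 7→8→13→10→12 push 12
max flow = 55; residual-reachable set from 7 gives S-side
cut edges (S→T): {(6,2), (6,3), (7,3), (7,8)} total cap 55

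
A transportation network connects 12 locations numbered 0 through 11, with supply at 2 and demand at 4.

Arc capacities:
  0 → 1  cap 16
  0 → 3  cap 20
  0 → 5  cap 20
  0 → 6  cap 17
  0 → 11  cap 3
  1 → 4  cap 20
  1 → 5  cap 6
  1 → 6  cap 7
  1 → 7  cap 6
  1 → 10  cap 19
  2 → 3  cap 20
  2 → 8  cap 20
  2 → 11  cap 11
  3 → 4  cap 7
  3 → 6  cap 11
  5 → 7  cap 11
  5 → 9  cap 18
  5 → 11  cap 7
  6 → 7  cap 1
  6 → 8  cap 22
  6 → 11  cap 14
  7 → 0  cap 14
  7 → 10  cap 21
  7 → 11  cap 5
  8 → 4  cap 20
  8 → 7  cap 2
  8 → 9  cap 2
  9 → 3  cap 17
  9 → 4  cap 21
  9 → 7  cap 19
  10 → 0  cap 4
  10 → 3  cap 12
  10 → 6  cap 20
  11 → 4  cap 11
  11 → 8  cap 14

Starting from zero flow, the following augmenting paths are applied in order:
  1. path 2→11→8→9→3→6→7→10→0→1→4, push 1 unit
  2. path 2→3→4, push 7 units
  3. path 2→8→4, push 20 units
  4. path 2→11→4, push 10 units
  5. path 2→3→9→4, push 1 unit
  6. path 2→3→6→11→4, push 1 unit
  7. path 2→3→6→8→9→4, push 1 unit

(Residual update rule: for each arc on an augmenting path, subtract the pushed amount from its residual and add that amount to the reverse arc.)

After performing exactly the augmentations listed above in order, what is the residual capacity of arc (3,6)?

after path 1 (2→11→8→9→3→6→7→10→0→1→4, push 1): res(3,6)=10
after path 2 (2→3→4, push 7): res(3,6)=10
after path 3 (2→8→4, push 20): res(3,6)=10
after path 4 (2→11→4, push 10): res(3,6)=10
after path 5 (2→3→9→4, push 1): res(3,6)=10
after path 6 (2→3→6→11→4, push 1): res(3,6)=9
after path 7 (2→3→6→8→9→4, push 1): res(3,6)=8

Residual capacity of (3,6): 8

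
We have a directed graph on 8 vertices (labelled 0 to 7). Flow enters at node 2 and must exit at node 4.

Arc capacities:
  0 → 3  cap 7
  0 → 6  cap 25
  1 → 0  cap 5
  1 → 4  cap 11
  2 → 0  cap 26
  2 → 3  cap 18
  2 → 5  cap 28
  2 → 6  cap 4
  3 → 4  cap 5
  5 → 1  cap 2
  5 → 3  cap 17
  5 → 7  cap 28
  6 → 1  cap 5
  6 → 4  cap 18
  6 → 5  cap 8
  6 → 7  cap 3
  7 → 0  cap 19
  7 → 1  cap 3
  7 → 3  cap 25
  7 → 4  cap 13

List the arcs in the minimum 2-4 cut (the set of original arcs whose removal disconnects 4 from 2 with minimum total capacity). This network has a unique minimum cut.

augment #1: 2→3→4 push 5
augment #2: 2→6→4 push 4
augment #3: 2→0→6→4 push 14
augment #4: 2→5→1→4 push 2
augment #5: 2→5→7→4 push 13
augment #6: 2→0→6→1→4 push 5
augment #7: 2→5→7→1→4 push 3
max flow = 46; residual-reachable set from 2 gives S-side
cut edges (S→T): {(3,4), (5,1), (6,1), (6,4), (7,1), (7,4)} total cap 46

Min-cut arcs: {(3,4), (5,1), (6,1), (6,4), (7,1), (7,4)} (total capacity 46)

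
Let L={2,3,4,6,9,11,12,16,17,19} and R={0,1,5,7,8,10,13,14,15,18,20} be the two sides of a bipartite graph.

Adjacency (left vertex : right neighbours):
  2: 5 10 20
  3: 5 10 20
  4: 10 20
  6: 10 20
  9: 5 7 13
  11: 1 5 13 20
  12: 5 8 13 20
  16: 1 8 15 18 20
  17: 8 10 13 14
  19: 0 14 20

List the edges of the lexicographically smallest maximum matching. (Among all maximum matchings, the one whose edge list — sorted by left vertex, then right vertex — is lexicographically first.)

Lex-smallest maximum matching: {(2,5), (3,10), (4,20), (9,7), (11,1), (12,8), (16,15), (17,13), (19,0)}

|M| = 9 (so the lex-smallest maximum matching has 9 edges)
process left vertices in ascending order; for each, take the smallest-labelled available neighbour that still permits 9 edges overall, or leave it unmatched if none does
lex-smallest matching: {2-5, 3-10, 4-20, 9-7, 11-1, 12-8, 16-15, 17-13, 19-0}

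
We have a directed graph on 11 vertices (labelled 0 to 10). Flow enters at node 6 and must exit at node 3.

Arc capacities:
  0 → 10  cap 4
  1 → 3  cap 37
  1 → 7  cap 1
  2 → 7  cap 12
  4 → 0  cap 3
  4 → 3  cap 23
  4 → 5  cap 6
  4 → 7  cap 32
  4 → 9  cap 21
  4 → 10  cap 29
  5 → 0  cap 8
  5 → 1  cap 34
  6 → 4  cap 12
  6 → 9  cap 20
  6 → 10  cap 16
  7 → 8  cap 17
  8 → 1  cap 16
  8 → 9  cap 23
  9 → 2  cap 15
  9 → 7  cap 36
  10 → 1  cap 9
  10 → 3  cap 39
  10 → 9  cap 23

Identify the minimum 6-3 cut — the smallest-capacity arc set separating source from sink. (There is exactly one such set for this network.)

augment #1: 6→4→3 push 12
augment #2: 6→10→3 push 16
augment #3: 6→9→7→8→1→3 push 16
max flow = 44; residual-reachable set from 6 gives S-side
cut edges (S→T): {(6,4), (6,10), (8,1)} total cap 44

Min-cut arcs: {(6,4), (6,10), (8,1)} (total capacity 44)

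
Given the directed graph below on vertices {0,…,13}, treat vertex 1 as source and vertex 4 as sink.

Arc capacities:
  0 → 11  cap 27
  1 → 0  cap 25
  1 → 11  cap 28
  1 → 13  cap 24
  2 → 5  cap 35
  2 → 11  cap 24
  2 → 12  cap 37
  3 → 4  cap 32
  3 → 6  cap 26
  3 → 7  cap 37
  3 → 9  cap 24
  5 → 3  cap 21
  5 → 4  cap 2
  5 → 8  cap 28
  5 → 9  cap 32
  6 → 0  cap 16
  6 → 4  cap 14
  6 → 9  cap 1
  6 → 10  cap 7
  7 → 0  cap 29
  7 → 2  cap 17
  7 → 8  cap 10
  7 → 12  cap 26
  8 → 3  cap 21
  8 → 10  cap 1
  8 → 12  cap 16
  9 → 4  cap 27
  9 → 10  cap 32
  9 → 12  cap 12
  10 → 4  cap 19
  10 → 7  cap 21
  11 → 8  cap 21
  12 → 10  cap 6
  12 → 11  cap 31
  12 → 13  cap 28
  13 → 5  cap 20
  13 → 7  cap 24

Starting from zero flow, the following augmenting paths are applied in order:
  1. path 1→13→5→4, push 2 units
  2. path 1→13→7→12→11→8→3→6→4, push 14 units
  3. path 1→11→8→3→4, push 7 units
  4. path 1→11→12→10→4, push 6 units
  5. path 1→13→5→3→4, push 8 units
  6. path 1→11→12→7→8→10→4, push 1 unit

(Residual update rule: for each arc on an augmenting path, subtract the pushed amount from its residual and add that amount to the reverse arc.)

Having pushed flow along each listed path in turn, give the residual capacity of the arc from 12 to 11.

Residual capacity of (12,11): 24

after path 1 (1→13→5→4, push 2): res(12,11)=31
after path 2 (1→13→7→12→11→8→3→6→4, push 14): res(12,11)=17
after path 3 (1→11→8→3→4, push 7): res(12,11)=17
after path 4 (1→11→12→10→4, push 6): res(12,11)=23
after path 5 (1→13→5→3→4, push 8): res(12,11)=23
after path 6 (1→11→12→7→8→10→4, push 1): res(12,11)=24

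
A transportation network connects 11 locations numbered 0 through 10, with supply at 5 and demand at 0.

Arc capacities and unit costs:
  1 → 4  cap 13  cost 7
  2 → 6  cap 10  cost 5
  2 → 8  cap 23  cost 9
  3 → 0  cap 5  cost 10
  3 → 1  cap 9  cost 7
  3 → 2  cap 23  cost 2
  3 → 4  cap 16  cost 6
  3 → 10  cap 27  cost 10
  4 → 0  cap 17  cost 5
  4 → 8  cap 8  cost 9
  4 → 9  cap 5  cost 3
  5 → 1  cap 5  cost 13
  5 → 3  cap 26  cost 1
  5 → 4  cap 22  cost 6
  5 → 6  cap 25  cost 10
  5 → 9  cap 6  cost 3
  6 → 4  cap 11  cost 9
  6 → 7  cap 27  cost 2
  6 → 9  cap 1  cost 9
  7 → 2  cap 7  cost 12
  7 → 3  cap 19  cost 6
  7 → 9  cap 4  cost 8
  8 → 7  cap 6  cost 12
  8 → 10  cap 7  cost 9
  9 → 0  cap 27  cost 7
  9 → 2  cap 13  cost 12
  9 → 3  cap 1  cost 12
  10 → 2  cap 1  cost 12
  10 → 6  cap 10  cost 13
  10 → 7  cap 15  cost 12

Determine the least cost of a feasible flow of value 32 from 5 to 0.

shortest-cost path #1: 5→9→0 push 6 @ unit cost 10 (adds 60)
shortest-cost path #2: 5→3→0 push 5 @ unit cost 11 (adds 55)
shortest-cost path #3: 5→4→0 push 17 @ unit cost 11 (adds 187)
shortest-cost path #4: 5→4→9→0 push 4 @ unit cost 16 (adds 64)
total cost = 366

Minimum cost for 32 units: 366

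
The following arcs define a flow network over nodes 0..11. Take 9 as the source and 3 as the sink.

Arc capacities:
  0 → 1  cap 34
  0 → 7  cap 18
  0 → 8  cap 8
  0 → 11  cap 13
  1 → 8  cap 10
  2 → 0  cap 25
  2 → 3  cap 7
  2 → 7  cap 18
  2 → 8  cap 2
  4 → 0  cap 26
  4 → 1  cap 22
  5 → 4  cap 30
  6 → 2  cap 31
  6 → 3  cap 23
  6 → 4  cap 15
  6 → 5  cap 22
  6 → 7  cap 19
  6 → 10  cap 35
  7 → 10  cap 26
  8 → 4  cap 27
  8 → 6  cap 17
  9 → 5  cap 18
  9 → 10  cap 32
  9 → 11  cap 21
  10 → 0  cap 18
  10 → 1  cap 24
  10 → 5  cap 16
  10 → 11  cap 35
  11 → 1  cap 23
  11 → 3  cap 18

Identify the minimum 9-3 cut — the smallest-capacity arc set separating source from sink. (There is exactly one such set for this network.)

Min-cut arcs: {(8,6), (11,3)} (total capacity 35)

augment #1: 9→11→3 push 18
augment #2: 9→10→0→8→6→3 push 8
augment #3: 9→10→1→8→6→3 push 9
max flow = 35; residual-reachable set from 9 gives S-side
cut edges (S→T): {(8,6), (11,3)} total cap 35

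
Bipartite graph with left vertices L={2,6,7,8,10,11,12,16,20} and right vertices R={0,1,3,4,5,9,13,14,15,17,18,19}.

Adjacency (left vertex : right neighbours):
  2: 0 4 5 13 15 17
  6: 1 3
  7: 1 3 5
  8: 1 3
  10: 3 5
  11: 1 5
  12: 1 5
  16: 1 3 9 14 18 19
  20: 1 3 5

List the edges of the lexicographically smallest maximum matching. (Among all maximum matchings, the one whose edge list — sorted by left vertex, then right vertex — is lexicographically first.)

|M| = 5 (so the lex-smallest maximum matching has 5 edges)
process left vertices in ascending order; for each, take the smallest-labelled available neighbour that still permits 5 edges overall, or leave it unmatched if none does
lex-smallest matching: {2-0, 6-1, 7-3, 10-5, 16-9}

Lex-smallest maximum matching: {(2,0), (6,1), (7,3), (10,5), (16,9)}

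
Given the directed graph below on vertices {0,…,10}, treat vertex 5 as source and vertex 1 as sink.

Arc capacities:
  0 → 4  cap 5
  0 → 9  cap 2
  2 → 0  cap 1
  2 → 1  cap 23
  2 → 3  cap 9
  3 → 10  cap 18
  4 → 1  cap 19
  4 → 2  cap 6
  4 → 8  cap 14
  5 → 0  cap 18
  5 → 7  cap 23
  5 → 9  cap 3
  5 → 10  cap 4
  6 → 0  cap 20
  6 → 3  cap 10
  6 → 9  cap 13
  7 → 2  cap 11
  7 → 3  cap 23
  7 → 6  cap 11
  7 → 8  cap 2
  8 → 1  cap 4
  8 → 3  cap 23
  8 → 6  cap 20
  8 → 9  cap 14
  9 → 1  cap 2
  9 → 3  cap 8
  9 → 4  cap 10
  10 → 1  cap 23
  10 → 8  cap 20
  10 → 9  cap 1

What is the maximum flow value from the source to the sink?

augment #1: 5→9→1 bottleneck 2, total now 2
augment #2: 5→10→1 bottleneck 4, total now 6
augment #3: 5→0→4→1 bottleneck 5, total now 11
augment #4: 5→7→2→1 bottleneck 11, total now 22
augment #5: 5→7→8→1 bottleneck 2, total now 24
augment #6: 5→9→4→1 bottleneck 1, total now 25
augment #7: 5→0→9→4→1 bottleneck 2, total now 27
augment #8: 5→7→3→10→1 bottleneck 10, total now 37

Maximum flow value: 37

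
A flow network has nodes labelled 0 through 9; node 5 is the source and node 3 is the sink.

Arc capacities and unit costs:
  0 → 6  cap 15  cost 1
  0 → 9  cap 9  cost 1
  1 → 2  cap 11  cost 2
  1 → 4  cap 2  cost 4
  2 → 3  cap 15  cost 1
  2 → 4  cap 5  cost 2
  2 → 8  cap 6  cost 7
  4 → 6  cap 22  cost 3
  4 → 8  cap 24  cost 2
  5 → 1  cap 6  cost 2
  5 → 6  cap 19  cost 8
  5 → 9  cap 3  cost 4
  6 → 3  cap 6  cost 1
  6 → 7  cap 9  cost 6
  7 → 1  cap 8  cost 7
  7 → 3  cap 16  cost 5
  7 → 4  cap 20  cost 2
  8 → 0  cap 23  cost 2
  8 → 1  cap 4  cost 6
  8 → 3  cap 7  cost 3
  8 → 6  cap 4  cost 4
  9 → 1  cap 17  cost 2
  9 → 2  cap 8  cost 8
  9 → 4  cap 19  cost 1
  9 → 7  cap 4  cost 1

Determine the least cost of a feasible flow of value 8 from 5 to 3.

shortest-cost path #1: 5→1→2→3 push 6 @ unit cost 5 (adds 30)
shortest-cost path #2: 5→6→3 push 2 @ unit cost 9 (adds 18)
total cost = 48

Minimum cost for 8 units: 48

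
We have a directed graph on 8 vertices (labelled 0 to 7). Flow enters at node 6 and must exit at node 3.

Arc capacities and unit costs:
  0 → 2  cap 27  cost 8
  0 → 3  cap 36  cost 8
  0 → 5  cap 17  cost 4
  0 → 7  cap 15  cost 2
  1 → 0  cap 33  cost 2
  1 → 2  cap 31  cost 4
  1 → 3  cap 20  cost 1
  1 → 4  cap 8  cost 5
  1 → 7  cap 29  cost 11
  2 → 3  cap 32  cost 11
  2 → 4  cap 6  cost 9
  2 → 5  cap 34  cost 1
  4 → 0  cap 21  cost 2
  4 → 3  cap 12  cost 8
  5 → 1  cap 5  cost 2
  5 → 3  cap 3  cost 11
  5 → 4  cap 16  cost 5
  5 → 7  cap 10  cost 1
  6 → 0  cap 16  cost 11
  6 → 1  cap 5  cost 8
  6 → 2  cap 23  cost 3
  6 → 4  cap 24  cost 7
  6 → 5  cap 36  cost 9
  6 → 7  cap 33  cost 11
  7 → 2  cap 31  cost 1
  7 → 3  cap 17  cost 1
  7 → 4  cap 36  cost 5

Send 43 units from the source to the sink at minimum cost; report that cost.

shortest-cost path #1: 6→2→5→7→3 push 10 @ unit cost 6 (adds 60)
shortest-cost path #2: 6→2→5→1→3 push 5 @ unit cost 7 (adds 35)
shortest-cost path #3: 6→1→3 push 5 @ unit cost 9 (adds 45)
shortest-cost path #4: 6→7→3 push 7 @ unit cost 12 (adds 84)
shortest-cost path #5: 6→2→3 push 8 @ unit cost 14 (adds 112)
shortest-cost path #6: 6→4→3 push 8 @ unit cost 15 (adds 120)
total cost = 456

Minimum cost for 43 units: 456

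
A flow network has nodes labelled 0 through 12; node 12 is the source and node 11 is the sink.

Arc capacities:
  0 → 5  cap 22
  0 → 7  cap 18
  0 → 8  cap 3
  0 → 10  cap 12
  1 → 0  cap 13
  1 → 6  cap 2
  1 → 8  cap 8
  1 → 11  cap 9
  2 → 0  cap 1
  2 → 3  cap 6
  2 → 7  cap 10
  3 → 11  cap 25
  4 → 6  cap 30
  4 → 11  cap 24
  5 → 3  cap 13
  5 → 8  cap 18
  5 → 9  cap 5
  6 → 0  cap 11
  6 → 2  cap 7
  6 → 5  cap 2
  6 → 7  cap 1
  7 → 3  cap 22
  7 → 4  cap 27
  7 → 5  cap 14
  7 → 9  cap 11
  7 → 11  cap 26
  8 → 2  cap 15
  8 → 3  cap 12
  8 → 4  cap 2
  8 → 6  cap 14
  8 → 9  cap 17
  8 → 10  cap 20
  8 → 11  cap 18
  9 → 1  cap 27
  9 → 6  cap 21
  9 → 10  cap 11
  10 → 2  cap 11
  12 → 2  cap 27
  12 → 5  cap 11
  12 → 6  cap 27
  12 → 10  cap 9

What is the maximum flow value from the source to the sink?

augment #1: 12→2→3→11 bottleneck 6, total now 6
augment #2: 12→2→7→11 bottleneck 10, total now 16
augment #3: 12→5→3→11 bottleneck 11, total now 27
augment #4: 12→6→7→11 bottleneck 1, total now 28
augment #5: 12→2→0→7→11 bottleneck 1, total now 29
augment #6: 12→6→0→7→11 bottleneck 11, total now 40
augment #7: 12→6→5→3→11 bottleneck 2, total now 42

Maximum flow value: 42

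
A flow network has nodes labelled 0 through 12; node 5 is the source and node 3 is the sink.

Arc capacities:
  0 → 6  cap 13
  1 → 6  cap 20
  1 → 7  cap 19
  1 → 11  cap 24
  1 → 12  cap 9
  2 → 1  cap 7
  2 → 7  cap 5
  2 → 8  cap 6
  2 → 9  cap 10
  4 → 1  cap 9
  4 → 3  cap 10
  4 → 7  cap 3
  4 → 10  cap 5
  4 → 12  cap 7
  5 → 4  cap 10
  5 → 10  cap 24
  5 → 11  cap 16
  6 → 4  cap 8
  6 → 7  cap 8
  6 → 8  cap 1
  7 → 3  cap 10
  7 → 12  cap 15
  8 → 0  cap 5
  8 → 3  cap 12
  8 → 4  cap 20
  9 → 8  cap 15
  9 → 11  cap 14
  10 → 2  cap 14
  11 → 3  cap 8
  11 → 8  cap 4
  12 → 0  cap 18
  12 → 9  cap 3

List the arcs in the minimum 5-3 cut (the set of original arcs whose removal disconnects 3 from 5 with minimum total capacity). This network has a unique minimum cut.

Min-cut arcs: {(5,4), (10,2), (11,3), (11,8)} (total capacity 36)

augment #1: 5→4→3 push 10
augment #2: 5→11→3 push 8
augment #3: 5→11→8→3 push 4
augment #4: 5→10→2→7→3 push 5
augment #5: 5→10→2→8→3 push 6
augment #6: 5→10→2→1→7→3 push 3
max flow = 36; residual-reachable set from 5 gives S-side
cut edges (S→T): {(5,4), (10,2), (11,3), (11,8)} total cap 36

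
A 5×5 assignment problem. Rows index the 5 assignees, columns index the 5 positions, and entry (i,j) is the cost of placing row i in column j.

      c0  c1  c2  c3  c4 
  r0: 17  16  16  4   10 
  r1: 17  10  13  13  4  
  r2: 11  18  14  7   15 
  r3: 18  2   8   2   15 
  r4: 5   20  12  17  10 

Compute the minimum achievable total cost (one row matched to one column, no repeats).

Minimum assignment cost: 29

optimal assignment: row0→col3 (cost 4), row1→col4 (cost 4), row2→col2 (cost 14), row3→col1 (cost 2), row4→col0 (cost 5)
total = 4 + 4 + 14 + 2 + 5 = 29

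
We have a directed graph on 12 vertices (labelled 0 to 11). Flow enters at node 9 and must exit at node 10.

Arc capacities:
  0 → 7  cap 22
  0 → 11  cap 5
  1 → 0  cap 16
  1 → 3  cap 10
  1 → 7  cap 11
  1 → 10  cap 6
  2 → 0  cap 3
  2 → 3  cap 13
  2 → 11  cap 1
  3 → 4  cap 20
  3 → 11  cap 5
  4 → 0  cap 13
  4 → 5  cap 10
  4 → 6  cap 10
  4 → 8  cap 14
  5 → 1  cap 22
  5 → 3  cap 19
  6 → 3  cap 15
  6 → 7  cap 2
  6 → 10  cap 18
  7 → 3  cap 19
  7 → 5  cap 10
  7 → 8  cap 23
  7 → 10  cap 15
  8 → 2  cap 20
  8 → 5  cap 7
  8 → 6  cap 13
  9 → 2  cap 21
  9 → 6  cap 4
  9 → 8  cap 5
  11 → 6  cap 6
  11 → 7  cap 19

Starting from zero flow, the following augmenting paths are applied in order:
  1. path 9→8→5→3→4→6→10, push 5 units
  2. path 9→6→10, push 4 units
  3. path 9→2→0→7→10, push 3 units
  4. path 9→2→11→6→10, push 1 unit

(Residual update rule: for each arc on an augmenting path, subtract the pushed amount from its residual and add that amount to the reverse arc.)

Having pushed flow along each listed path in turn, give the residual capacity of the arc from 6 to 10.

Residual capacity of (6,10): 8

after path 1 (9→8→5→3→4→6→10, push 5): res(6,10)=13
after path 2 (9→6→10, push 4): res(6,10)=9
after path 3 (9→2→0→7→10, push 3): res(6,10)=9
after path 4 (9→2→11→6→10, push 1): res(6,10)=8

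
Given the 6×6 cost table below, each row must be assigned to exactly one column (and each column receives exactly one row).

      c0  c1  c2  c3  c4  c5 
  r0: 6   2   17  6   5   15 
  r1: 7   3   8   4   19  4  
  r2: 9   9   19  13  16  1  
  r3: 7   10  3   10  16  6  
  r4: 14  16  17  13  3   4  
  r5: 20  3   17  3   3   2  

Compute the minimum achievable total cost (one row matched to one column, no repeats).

Minimum assignment cost: 19

one of 2 optimal assignments: row0→col0 (cost 6), row1→col1 (cost 3), row2→col5 (cost 1), row3→col2 (cost 3), row4→col4 (cost 3), row5→col3 (cost 3)
total = 6 + 3 + 1 + 3 + 3 + 3 = 19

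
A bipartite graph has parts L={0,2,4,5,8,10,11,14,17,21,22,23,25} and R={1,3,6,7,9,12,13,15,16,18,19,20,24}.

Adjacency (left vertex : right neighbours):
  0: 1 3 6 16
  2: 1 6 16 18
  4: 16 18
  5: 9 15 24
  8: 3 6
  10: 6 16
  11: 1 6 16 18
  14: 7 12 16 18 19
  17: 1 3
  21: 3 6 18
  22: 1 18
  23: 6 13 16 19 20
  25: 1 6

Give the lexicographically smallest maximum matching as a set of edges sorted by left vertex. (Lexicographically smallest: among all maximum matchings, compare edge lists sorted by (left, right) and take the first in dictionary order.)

Lex-smallest maximum matching: {(0,1), (2,6), (4,16), (5,9), (8,3), (11,18), (14,7), (23,13)}

|M| = 8 (so the lex-smallest maximum matching has 8 edges)
process left vertices in ascending order; for each, take the smallest-labelled available neighbour that still permits 8 edges overall, or leave it unmatched if none does
lex-smallest matching: {0-1, 2-6, 4-16, 5-9, 8-3, 11-18, 14-7, 23-13}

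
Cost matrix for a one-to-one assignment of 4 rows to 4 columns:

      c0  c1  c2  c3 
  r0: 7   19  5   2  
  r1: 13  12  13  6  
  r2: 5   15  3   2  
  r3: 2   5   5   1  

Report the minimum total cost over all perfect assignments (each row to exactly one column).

Minimum assignment cost: 19

optimal assignment: row0→col3 (cost 2), row1→col1 (cost 12), row2→col2 (cost 3), row3→col0 (cost 2)
total = 2 + 12 + 3 + 2 = 19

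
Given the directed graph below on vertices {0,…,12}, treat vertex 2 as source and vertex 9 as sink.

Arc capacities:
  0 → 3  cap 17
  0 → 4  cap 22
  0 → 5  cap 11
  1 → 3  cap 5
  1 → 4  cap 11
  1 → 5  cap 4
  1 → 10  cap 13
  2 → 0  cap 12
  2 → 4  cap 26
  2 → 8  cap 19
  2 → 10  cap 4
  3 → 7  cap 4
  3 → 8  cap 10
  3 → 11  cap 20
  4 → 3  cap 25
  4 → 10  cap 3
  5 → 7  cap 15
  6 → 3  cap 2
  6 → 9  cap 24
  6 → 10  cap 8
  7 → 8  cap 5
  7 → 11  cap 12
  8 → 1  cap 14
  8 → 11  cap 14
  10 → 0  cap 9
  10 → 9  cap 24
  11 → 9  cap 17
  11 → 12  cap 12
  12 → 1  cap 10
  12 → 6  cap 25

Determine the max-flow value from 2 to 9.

augment #1: 2→10→9 bottleneck 4, total now 4
augment #2: 2→4→10→9 bottleneck 3, total now 7
augment #3: 2→8→11→9 bottleneck 14, total now 21
augment #4: 2→0→3→11→9 bottleneck 3, total now 24
augment #5: 2→8→1→10→9 bottleneck 5, total now 29
augment #6: 2→0→3→8→1→10→9 bottleneck 8, total now 37
augment #7: 2→0→3→11→12→6→9 bottleneck 1, total now 38
augment #8: 2→4→3→11→12→6→9 bottleneck 11, total now 49

Maximum flow value: 49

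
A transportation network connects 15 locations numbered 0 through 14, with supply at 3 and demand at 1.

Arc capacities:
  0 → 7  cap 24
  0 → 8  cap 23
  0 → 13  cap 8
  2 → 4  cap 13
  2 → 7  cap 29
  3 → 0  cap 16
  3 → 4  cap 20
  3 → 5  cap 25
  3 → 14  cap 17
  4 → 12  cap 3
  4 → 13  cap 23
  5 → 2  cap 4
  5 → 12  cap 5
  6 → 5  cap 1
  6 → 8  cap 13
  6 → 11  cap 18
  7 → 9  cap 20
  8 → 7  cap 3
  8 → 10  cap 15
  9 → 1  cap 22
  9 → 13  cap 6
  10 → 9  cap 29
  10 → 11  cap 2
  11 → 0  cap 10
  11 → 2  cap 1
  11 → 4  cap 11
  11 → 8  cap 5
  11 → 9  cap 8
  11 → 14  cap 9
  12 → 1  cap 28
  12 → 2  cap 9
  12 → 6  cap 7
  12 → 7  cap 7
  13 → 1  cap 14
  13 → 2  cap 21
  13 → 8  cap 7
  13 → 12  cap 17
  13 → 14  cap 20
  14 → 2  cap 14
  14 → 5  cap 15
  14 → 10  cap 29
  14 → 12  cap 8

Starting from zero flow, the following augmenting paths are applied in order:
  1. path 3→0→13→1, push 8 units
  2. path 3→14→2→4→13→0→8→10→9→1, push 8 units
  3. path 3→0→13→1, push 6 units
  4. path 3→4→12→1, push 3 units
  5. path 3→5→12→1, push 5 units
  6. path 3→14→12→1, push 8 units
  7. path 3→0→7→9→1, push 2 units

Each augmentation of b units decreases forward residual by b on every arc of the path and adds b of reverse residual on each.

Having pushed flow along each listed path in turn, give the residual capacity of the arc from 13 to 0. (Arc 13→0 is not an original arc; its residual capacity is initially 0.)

Residual capacity of (13,0): 6

after path 1 (3→0→13→1, push 8): res(13,0)=8
after path 2 (3→14→2→4→13→0→8→10→9→1, push 8): res(13,0)=0
after path 3 (3→0→13→1, push 6): res(13,0)=6
after path 4 (3→4→12→1, push 3): res(13,0)=6
after path 5 (3→5→12→1, push 5): res(13,0)=6
after path 6 (3→14→12→1, push 8): res(13,0)=6
after path 7 (3→0→7→9→1, push 2): res(13,0)=6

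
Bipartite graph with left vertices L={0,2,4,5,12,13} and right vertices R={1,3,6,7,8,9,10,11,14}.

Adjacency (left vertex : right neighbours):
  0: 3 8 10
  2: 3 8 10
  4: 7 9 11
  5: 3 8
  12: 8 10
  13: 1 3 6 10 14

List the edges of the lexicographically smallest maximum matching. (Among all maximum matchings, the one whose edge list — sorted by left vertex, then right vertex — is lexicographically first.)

Lex-smallest maximum matching: {(0,3), (2,8), (4,7), (12,10), (13,1)}

|M| = 5 (so the lex-smallest maximum matching has 5 edges)
process left vertices in ascending order; for each, take the smallest-labelled available neighbour that still permits 5 edges overall, or leave it unmatched if none does
lex-smallest matching: {0-3, 2-8, 4-7, 12-10, 13-1}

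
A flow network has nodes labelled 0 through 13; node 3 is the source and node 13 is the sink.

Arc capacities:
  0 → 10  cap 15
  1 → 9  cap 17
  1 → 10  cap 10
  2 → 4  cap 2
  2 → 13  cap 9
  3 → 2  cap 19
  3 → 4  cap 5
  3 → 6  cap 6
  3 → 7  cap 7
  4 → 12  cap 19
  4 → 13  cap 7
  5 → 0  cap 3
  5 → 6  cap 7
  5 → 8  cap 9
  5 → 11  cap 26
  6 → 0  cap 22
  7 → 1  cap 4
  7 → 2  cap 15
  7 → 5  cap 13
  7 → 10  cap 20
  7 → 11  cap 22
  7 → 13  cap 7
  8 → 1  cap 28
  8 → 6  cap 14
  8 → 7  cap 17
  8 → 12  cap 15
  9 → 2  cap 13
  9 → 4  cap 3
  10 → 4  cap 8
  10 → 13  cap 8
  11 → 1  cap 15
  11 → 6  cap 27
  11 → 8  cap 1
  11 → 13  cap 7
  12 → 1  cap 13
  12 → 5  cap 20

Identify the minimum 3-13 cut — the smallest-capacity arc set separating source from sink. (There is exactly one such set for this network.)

Min-cut arcs: {(2,4), (2,13), (3,4), (3,6), (3,7)} (total capacity 29)

augment #1: 3→2→13 push 9
augment #2: 3→4→13 push 5
augment #3: 3→7→13 push 7
augment #4: 3→2→4→13 push 2
augment #5: 3→6→0→10→13 push 6
max flow = 29; residual-reachable set from 3 gives S-side
cut edges (S→T): {(2,4), (2,13), (3,4), (3,6), (3,7)} total cap 29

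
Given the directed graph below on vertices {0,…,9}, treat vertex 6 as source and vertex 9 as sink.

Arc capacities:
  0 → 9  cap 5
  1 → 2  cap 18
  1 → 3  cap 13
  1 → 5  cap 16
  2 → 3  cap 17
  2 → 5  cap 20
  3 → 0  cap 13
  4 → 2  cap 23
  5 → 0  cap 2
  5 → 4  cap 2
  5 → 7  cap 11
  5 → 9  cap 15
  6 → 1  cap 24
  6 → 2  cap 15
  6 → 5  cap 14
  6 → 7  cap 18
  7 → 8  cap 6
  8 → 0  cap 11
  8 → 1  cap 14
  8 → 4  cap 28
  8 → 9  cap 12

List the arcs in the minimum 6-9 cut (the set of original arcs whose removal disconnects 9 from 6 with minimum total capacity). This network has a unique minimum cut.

augment #1: 6→5→9 push 14
augment #2: 6→1→5→9 push 1
augment #3: 6→7→8→9 push 6
augment #4: 6→1→3→0→9 push 5
max flow = 26; residual-reachable set from 6 gives S-side
cut edges (S→T): {(0,9), (5,9), (7,8)} total cap 26

Min-cut arcs: {(0,9), (5,9), (7,8)} (total capacity 26)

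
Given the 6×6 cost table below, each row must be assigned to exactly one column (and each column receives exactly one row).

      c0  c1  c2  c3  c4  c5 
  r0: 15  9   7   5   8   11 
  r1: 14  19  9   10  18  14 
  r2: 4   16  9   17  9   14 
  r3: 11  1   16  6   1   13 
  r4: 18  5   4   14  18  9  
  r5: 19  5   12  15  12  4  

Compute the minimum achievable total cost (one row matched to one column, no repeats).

optimal assignment: row0→col3 (cost 5), row1→col2 (cost 9), row2→col0 (cost 4), row3→col4 (cost 1), row4→col1 (cost 5), row5→col5 (cost 4)
total = 5 + 9 + 4 + 1 + 5 + 4 = 28

Minimum assignment cost: 28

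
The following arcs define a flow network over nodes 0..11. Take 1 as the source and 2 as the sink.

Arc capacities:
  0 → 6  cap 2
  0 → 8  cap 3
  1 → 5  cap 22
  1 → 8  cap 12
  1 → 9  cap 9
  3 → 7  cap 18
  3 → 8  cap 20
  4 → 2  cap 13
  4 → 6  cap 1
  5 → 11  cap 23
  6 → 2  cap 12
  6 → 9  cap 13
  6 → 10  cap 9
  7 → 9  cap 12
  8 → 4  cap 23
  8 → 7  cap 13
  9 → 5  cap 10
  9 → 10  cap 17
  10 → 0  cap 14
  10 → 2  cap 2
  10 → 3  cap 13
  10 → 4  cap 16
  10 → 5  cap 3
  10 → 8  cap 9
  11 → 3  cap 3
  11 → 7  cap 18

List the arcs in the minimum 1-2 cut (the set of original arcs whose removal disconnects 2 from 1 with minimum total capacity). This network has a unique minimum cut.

augment #1: 1→8→4→2 push 12
augment #2: 1→9→10→2 push 2
augment #3: 1→9→10→4→2 push 1
augment #4: 1→9→10→0→6→2 push 2
augment #5: 1→9→10→4→6→2 push 1
max flow = 18; residual-reachable set from 1 gives S-side
cut edges (S→T): {(0,6), (4,2), (4,6), (10,2)} total cap 18

Min-cut arcs: {(0,6), (4,2), (4,6), (10,2)} (total capacity 18)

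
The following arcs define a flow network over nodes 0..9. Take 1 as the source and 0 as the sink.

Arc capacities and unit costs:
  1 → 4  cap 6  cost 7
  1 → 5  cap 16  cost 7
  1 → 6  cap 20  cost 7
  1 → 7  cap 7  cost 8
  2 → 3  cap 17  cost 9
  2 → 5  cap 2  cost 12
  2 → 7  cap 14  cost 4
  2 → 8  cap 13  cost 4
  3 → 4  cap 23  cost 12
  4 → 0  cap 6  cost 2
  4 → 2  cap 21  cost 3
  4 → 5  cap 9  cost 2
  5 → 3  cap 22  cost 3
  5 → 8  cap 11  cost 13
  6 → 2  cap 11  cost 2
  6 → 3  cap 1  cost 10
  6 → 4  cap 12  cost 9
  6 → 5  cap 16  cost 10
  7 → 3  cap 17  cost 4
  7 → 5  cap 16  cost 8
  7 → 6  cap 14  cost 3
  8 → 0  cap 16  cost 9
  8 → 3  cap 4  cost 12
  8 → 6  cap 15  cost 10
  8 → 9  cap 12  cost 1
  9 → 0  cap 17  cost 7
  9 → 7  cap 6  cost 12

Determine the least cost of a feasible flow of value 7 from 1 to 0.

Minimum cost for 7 units: 75

shortest-cost path #1: 1→4→0 push 6 @ unit cost 9 (adds 54)
shortest-cost path #2: 1→6→2→8→9→0 push 1 @ unit cost 21 (adds 21)
total cost = 75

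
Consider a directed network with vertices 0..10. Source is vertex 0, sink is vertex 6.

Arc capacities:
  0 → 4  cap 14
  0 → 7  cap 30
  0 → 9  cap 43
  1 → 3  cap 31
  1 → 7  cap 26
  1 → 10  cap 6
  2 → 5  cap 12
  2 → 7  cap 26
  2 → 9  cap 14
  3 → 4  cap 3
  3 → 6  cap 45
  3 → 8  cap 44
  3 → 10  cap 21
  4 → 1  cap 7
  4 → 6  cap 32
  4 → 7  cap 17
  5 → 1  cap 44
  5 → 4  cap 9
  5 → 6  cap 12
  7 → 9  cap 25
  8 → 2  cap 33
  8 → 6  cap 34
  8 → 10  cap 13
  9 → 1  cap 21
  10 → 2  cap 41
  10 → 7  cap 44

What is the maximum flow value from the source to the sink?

augment #1: 0→4→6 bottleneck 14, total now 14
augment #2: 0→9→1→3→6 bottleneck 21, total now 35

Maximum flow value: 35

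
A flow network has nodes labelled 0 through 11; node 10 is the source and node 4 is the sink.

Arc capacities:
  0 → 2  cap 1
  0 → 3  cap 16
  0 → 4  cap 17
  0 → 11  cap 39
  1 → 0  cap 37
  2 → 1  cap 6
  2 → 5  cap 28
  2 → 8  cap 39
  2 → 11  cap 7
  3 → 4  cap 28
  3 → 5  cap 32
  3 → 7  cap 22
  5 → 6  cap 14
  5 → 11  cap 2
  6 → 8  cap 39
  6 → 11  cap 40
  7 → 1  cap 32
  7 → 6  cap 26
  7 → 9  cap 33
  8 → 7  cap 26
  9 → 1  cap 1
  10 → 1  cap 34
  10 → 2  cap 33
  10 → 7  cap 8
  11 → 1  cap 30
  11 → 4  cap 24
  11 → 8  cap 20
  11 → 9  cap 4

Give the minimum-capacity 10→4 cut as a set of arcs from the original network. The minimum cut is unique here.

Min-cut arcs: {(0,3), (0,4), (11,4)} (total capacity 57)

augment #1: 10→1→0→4 push 17
augment #2: 10→2→11→4 push 7
augment #3: 10→1→0→3→4 push 16
augment #4: 10→1→0→11→4 push 1
augment #5: 10→2→5→11→4 push 2
augment #6: 10→7→6→11→4 push 8
augment #7: 10→2→1→0→11→4 push 3
augment #8: 10→2→5→6→11→4 push 3
max flow = 57; residual-reachable set from 10 gives S-side
cut edges (S→T): {(0,3), (0,4), (11,4)} total cap 57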